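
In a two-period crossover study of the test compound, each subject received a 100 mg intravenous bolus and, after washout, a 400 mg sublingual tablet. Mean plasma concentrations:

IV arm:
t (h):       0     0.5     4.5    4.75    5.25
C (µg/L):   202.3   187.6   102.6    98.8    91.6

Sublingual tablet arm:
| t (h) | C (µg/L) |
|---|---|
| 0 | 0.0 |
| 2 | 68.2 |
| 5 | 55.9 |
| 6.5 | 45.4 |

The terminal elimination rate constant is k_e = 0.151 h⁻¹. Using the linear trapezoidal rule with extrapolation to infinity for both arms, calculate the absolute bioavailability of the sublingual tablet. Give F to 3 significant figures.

Trapezoidal AUC_0→5.25 (IV):
  [0→0.5]: (202.3+187.6)/2 × 0.5 = 97.475
  [0.5→4.5]: (187.6+102.6)/2 × 4 = 580.4
  [4.5→4.75]: (102.6+98.8)/2 × 0.25 = 25.175
  [4.75→5.25]: (98.8+91.6)/2 × 0.5 = 47.6
  Sum = 750.65 µg/L·h
IV tail: 91.6/0.151 = 606.623; AUC_iv,0→∞ = 750.65 + 606.623 = 1357.273 µg/L·h
Trapezoidal AUC_0→6.5 (sublingual tablet):
  [0→2]: (0.0+68.2)/2 × 2 = 68.2
  [2→5]: (68.2+55.9)/2 × 3 = 186.15
  [5→6.5]: (55.9+45.4)/2 × 1.5 = 75.975
  Sum = 330.325 µg/L·h
sublingual tablet tail: 45.4/0.151 = 300.662; AUC_ev,0→∞ = 330.325 + 300.662 = 630.987 µg/L·h
F = (AUC_ev/D_ev)/(AUC_iv/D_iv) = (630.987/400)/(1357.273/100) = 1.5774675/13.57273 = 0.1162

F = 0.116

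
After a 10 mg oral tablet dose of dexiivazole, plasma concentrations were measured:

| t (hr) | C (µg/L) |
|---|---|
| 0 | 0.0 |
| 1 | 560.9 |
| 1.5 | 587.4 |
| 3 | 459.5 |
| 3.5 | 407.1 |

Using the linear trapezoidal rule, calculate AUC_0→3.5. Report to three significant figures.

AUC = 1570 µg/L·hr

Trapezoidal AUC_0→3.5:
  [0→1]: (0.0+560.9)/2 × 1 = 280.45
  [1→1.5]: (560.9+587.4)/2 × 0.5 = 287.075
  [1.5→3]: (587.4+459.5)/2 × 1.5 = 785.175
  [3→3.5]: (459.5+407.1)/2 × 0.5 = 216.65
  Sum = 1569.35 µg/L·hr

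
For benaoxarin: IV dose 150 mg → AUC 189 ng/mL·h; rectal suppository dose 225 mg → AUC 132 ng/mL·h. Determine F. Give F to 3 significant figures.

F = 0.466

F = (AUC_ev / D_ev) / (AUC_iv / D_iv)
  = (132/225) / (189/150)
  = 0.586667 / 1.26 = 0.4656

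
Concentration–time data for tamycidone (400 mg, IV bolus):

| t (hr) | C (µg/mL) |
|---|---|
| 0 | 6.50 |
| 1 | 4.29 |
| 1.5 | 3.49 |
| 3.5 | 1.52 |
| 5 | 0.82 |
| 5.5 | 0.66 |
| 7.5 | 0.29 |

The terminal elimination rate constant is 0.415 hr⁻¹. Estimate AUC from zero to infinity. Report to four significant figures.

Trapezoidal AUC_0→7.5:
  [0→1]: (6.50+4.29)/2 × 1 = 5.395
  [1→1.5]: (4.29+3.49)/2 × 0.5 = 1.945
  [1.5→3.5]: (3.49+1.52)/2 × 2 = 5.01
  [3.5→5]: (1.52+0.82)/2 × 1.5 = 1.755
  [5→5.5]: (0.82+0.66)/2 × 0.5 = 0.37
  [5.5→7.5]: (0.66+0.29)/2 × 2 = 0.95
  Sum = 15.425 µg/mL·hr
Extrapolated tail: C_last / k_e = 0.29 / 0.415 = 0.699
AUC_0→∞ = 15.425 + 0.699 = 16.124 µg/mL·hr

AUC = 16.12 µg/mL·hr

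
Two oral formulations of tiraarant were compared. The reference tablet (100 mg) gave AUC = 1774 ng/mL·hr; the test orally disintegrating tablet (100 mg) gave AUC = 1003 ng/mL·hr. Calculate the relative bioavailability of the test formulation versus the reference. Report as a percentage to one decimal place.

F_rel = 56.5%

F_rel = (AUC_test/D_test) / (AUC_ref/D_ref)
      = (1003/100) / (1774/100)
      = 10.03 / 17.74 = 0.5654 = 56.54%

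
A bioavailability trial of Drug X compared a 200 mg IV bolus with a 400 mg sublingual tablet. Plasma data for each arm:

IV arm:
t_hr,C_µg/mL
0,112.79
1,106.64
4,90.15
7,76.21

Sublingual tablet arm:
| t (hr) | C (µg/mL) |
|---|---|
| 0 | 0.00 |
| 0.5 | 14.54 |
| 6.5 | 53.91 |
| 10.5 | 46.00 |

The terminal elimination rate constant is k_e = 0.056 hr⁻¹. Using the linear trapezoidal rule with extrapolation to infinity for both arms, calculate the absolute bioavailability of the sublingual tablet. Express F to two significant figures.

F = 0.31

Trapezoidal AUC_0→7 (IV):
  [0→1]: (112.79+106.64)/2 × 1 = 109.715
  [1→4]: (106.64+90.15)/2 × 3 = 295.185
  [4→7]: (90.15+76.21)/2 × 3 = 249.54
  Sum = 654.44 µg/mL·hr
IV tail: 76.21/0.056 = 1360.893; AUC_iv,0→∞ = 654.44 + 1360.893 = 2015.333 µg/mL·hr
Trapezoidal AUC_0→10.5 (sublingual tablet):
  [0→0.5]: (0.00+14.54)/2 × 0.5 = 3.635
  [0.5→6.5]: (14.54+53.91)/2 × 6 = 205.35
  [6.5→10.5]: (53.91+46.00)/2 × 4 = 199.82
  Sum = 408.805 µg/mL·hr
sublingual tablet tail: 46.00/0.056 = 821.429; AUC_ev,0→∞ = 408.805 + 821.429 = 1230.234 µg/mL·hr
F = (AUC_ev/D_ev)/(AUC_iv/D_iv) = (1230.234/400)/(2015.333/200) = 3.075585/10.076665 = 0.3052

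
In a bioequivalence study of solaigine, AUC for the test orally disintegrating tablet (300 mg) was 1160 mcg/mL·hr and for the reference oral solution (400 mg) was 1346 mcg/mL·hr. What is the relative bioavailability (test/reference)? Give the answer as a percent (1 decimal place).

F_rel = 114.9%

F_rel = (AUC_test/D_test) / (AUC_ref/D_ref)
      = (1160/300) / (1346/400)
      = 3.86667 / 3.365 = 1.1491 = 114.91%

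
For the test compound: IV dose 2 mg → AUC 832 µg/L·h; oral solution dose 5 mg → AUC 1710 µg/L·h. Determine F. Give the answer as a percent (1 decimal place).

F = (AUC_ev / D_ev) / (AUC_iv / D_iv)
  = (1710/5) / (832/2)
  = 342 / 416 = 0.8221
  = 82.21%

F = 82.2%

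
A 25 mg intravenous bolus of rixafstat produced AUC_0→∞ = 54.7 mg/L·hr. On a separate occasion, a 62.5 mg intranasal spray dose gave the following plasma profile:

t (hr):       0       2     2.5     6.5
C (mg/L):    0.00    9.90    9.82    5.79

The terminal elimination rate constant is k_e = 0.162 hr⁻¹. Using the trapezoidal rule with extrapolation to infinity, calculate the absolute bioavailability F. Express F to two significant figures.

Trapezoidal AUC_0→6.5 (intranasal spray):
  [0→2]: (0.00+9.90)/2 × 2 = 9.9
  [2→2.5]: (9.90+9.82)/2 × 0.5 = 4.93
  [2.5→6.5]: (9.82+5.79)/2 × 4 = 31.22
  Sum = 46.05 mg/L·hr
Tail: C_last/k_e = 5.79/0.162 = 35.741
AUC_0→∞ (intranasal spray) = 46.05 + 35.741 = 81.791 mg/L·hr
F = (AUC_ev/D_ev)/(AUC_iv/D_iv) = (81.791/62.5)/(54.7/25) = 1.308656/2.188 = 0.5981

F = 0.60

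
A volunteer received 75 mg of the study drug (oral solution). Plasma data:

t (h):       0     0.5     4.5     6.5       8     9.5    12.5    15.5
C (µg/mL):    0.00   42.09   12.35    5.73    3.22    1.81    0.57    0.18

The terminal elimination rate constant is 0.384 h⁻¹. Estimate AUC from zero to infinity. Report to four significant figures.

Trapezoidal AUC_0→15.5:
  [0→0.5]: (0.00+42.09)/2 × 0.5 = 10.5225
  [0.5→4.5]: (42.09+12.35)/2 × 4 = 108.88
  [4.5→6.5]: (12.35+5.73)/2 × 2 = 18.08
  [6.5→8]: (5.73+3.22)/2 × 1.5 = 6.7125
  [8→9.5]: (3.22+1.81)/2 × 1.5 = 3.7725
  [9.5→12.5]: (1.81+0.57)/2 × 3 = 3.57
  [12.5→15.5]: (0.57+0.18)/2 × 3 = 1.125
  Sum = 152.6625 µg/mL·h
Extrapolated tail: C_last / k_e = 0.18 / 0.384 = 0.469
AUC_0→∞ = 152.6625 + 0.469 = 153.1315 µg/mL·h

AUC = 153.1 µg/mL·h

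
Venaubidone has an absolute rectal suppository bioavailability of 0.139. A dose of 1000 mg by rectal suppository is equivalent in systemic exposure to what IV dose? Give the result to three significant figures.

D_iv = 139 mg

Systemic exposure from an extravascular dose = F × D_ev, so the equivalent IV dose is F × D_ev.
D_iv = F × D_ev = 0.139 × 1000 = 139 mg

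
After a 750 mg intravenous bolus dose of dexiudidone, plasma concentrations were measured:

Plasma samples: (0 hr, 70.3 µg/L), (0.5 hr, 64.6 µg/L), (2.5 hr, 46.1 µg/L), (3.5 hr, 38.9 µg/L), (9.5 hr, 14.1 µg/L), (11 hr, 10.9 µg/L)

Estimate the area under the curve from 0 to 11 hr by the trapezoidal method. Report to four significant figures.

Trapezoidal AUC_0→11:
  [0→0.5]: (70.3+64.6)/2 × 0.5 = 33.725
  [0.5→2.5]: (64.6+46.1)/2 × 2 = 110.7
  [2.5→3.5]: (46.1+38.9)/2 × 1 = 42.5
  [3.5→9.5]: (38.9+14.1)/2 × 6 = 159.0
  [9.5→11]: (14.1+10.9)/2 × 1.5 = 18.75
  Sum = 364.675 µg/L·hr

AUC = 364.7 µg/L·hr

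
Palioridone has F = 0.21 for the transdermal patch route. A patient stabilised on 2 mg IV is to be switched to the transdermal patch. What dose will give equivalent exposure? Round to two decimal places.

D_transdermal = 9.52 mg

For equal systemic exposure: F × D_ev = D_iv
D_ev = D_iv / F = 2 / 0.21 = 9.52381 mg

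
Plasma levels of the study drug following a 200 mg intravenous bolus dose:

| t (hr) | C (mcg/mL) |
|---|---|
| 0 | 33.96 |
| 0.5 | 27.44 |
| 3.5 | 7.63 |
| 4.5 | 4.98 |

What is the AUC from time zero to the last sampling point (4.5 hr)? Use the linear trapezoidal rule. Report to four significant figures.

Trapezoidal AUC_0→4.5:
  [0→0.5]: (33.96+27.44)/2 × 0.5 = 15.35
  [0.5→3.5]: (27.44+7.63)/2 × 3 = 52.605
  [3.5→4.5]: (7.63+4.98)/2 × 1 = 6.305
  Sum = 74.26 mcg/mL·hr

AUC = 74.26 mcg/mL·hr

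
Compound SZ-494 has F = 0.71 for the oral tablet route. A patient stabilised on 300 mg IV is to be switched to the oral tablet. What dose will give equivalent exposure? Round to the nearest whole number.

For equal systemic exposure: F × D_ev = D_iv
D_ev = D_iv / F = 300 / 0.71 = 422.535 mg

D_oral = 423 mg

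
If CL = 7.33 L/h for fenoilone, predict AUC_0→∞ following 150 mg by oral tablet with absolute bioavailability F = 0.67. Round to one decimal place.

AUC_0→∞ = F × Dose / CL
        = 0.67 × 150 / 7.33 = 13.7108 mg/L·h

AUC = 13.7 mg/L·h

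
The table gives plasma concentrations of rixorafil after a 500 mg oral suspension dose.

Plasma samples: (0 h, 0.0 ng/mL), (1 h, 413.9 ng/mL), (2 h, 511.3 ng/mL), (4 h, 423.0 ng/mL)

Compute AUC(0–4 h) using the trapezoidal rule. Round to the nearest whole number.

Trapezoidal AUC_0→4:
  [0→1]: (0.0+413.9)/2 × 1 = 206.95
  [1→2]: (413.9+511.3)/2 × 1 = 462.6
  [2→4]: (511.3+423.0)/2 × 2 = 934.3
  Sum = 1603.85 ng/mL·h

AUC = 1604 ng/mL·h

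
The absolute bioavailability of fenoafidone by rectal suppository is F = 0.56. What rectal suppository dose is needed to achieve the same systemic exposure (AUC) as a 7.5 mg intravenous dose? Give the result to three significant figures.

D_rectal = 13.4 mg

For equal systemic exposure: F × D_ev = D_iv
D_ev = D_iv / F = 7.5 / 0.56 = 13.3929 mg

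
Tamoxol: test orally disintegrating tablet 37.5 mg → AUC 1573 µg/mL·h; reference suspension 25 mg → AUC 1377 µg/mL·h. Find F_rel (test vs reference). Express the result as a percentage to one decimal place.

F_rel = 76.2%

F_rel = (AUC_test/D_test) / (AUC_ref/D_ref)
      = (1573/37.5) / (1377/25)
      = 41.9467 / 55.08 = 0.7616 = 76.16%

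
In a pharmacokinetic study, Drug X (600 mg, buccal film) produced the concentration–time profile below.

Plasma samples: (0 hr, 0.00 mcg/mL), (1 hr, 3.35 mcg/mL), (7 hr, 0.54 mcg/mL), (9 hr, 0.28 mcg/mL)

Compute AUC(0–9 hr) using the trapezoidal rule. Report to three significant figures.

Trapezoidal AUC_0→9:
  [0→1]: (0.00+3.35)/2 × 1 = 1.675
  [1→7]: (3.35+0.54)/2 × 6 = 11.67
  [7→9]: (0.54+0.28)/2 × 2 = 0.82
  Sum = 14.165 mcg/mL·hr

AUC = 14.2 mcg/mL·hr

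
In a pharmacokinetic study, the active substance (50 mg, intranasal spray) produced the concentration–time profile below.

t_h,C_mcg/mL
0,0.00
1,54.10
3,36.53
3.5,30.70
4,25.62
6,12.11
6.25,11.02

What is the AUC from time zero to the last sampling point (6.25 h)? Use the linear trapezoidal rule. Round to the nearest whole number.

AUC = 189 mcg/mL·h

Trapezoidal AUC_0→6.25:
  [0→1]: (0.00+54.10)/2 × 1 = 27.05
  [1→3]: (54.10+36.53)/2 × 2 = 90.63
  [3→3.5]: (36.53+30.70)/2 × 0.5 = 16.8075
  [3.5→4]: (30.70+25.62)/2 × 0.5 = 14.08
  [4→6]: (25.62+12.11)/2 × 2 = 37.73
  [6→6.25]: (12.11+11.02)/2 × 0.25 = 2.89125
  Sum = 189.18875 mcg/mL·h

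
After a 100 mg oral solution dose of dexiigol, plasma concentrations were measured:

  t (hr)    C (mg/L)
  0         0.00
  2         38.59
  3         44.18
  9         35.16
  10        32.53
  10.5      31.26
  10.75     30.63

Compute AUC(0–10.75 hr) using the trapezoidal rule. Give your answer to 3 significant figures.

AUC = 376 mg/L·hr

Trapezoidal AUC_0→10.75:
  [0→2]: (0.00+38.59)/2 × 2 = 38.59
  [2→3]: (38.59+44.18)/2 × 1 = 41.385
  [3→9]: (44.18+35.16)/2 × 6 = 238.02
  [9→10]: (35.16+32.53)/2 × 1 = 33.845
  [10→10.5]: (32.53+31.26)/2 × 0.5 = 15.9475
  [10.5→10.75]: (31.26+30.63)/2 × 0.25 = 7.73625
  Sum = 375.52375 mg/L·hr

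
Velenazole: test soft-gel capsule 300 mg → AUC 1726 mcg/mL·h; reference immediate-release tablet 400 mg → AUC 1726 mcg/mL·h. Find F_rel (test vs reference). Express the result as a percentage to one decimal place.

F_rel = 133.3%

F_rel = (AUC_test/D_test) / (AUC_ref/D_ref)
      = (1726/300) / (1726/400)
      = 5.75333 / 4.315 = 1.3333 = 133.33%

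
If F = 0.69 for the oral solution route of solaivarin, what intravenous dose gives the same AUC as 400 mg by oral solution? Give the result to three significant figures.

Systemic exposure from an extravascular dose = F × D_ev, so the equivalent IV dose is F × D_ev.
D_iv = F × D_ev = 0.69 × 400 = 276 mg

D_iv = 276 mg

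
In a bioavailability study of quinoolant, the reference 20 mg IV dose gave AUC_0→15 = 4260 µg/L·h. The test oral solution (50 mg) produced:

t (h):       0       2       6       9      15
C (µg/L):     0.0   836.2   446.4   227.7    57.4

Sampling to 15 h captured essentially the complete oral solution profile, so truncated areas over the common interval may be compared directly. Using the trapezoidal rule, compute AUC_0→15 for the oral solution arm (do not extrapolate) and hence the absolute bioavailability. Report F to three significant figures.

F = 0.495

Trapezoidal AUC_0→15 (oral solution):
  [0→2]: (0.0+836.2)/2 × 2 = 836.2
  [2→6]: (836.2+446.4)/2 × 4 = 2565.2
  [6→9]: (446.4+227.7)/2 × 3 = 1011.15
  [9→15]: (227.7+57.4)/2 × 6 = 855.3
  Sum = 5267.85 µg/L·h
F = (AUC_ev/D_ev)/(AUC_iv/D_iv) = (5267.85/50)/(4260/20) = 105.357/213 = 0.4946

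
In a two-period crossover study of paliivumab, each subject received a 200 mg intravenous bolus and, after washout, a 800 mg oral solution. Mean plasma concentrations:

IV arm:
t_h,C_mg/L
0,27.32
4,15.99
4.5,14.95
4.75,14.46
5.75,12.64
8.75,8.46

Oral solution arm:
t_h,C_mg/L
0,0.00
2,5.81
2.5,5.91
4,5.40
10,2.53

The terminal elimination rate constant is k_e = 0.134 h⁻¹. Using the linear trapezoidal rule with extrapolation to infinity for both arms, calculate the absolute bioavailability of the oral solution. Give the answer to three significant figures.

Trapezoidal AUC_0→8.75 (IV):
  [0→4]: (27.32+15.99)/2 × 4 = 86.62
  [4→4.5]: (15.99+14.95)/2 × 0.5 = 7.735
  [4.5→4.75]: (14.95+14.46)/2 × 0.25 = 3.67625
  [4.75→5.75]: (14.46+12.64)/2 × 1 = 13.55
  [5.75→8.75]: (12.64+8.46)/2 × 3 = 31.65
  Sum = 143.23125 mg/L·h
IV tail: 8.46/0.134 = 63.134; AUC_iv,0→∞ = 143.23125 + 63.134 = 206.36525 mg/L·h
Trapezoidal AUC_0→10 (oral solution):
  [0→2]: (0.00+5.81)/2 × 2 = 5.81
  [2→2.5]: (5.81+5.91)/2 × 0.5 = 2.93
  [2.5→4]: (5.91+5.40)/2 × 1.5 = 8.4825
  [4→10]: (5.40+2.53)/2 × 6 = 23.79
  Sum = 41.0125 mg/L·h
oral solution tail: 2.53/0.134 = 18.881; AUC_ev,0→∞ = 41.0125 + 18.881 = 59.8935 mg/L·h
F = (AUC_ev/D_ev)/(AUC_iv/D_iv) = (59.8935/800)/(206.36525/200) = 0.074866875/1.03183 = 0.0726

F = 0.0726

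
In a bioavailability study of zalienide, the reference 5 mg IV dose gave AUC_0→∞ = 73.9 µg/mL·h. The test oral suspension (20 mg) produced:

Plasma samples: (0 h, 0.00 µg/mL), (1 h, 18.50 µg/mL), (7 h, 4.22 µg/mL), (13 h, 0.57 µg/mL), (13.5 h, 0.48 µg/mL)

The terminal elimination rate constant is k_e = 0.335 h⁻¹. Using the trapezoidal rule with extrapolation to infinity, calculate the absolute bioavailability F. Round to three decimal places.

Trapezoidal AUC_0→13.5 (oral suspension):
  [0→1]: (0.00+18.50)/2 × 1 = 9.25
  [1→7]: (18.50+4.22)/2 × 6 = 68.16
  [7→13]: (4.22+0.57)/2 × 6 = 14.37
  [13→13.5]: (0.57+0.48)/2 × 0.5 = 0.2625
  Sum = 92.0425 µg/mL·h
Tail: C_last/k_e = 0.48/0.335 = 1.433
AUC_0→∞ (oral suspension) = 92.0425 + 1.433 = 93.4755 µg/mL·h
F = (AUC_ev/D_ev)/(AUC_iv/D_iv) = (93.4755/20)/(73.9/5) = 4.673775/14.78 = 0.3162

F = 0.316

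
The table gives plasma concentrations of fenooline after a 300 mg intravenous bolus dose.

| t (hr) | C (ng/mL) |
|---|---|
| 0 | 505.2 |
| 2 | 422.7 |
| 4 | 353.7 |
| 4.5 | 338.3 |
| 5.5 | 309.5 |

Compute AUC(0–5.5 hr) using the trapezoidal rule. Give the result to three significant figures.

AUC = 2200 ng/mL·hr

Trapezoidal AUC_0→5.5:
  [0→2]: (505.2+422.7)/2 × 2 = 927.9
  [2→4]: (422.7+353.7)/2 × 2 = 776.4
  [4→4.5]: (353.7+338.3)/2 × 0.5 = 173.0
  [4.5→5.5]: (338.3+309.5)/2 × 1 = 323.9
  Sum = 2201.2 ng/mL·hr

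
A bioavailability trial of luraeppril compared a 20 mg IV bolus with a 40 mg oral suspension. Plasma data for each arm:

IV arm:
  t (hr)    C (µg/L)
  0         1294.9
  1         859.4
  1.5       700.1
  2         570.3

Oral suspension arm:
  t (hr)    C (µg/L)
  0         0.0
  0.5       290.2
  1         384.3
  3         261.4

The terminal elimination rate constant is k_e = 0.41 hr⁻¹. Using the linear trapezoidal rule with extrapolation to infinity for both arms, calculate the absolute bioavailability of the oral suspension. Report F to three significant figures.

F = 0.240

Trapezoidal AUC_0→2 (IV):
  [0→1]: (1294.9+859.4)/2 × 1 = 1077.15
  [1→1.5]: (859.4+700.1)/2 × 0.5 = 389.875
  [1.5→2]: (700.1+570.3)/2 × 0.5 = 317.6
  Sum = 1784.625 µg/L·hr
IV tail: 570.3/0.41 = 1390.976; AUC_iv,0→∞ = 1784.625 + 1390.976 = 3175.601 µg/L·hr
Trapezoidal AUC_0→3 (oral suspension):
  [0→0.5]: (0.0+290.2)/2 × 0.5 = 72.55
  [0.5→1]: (290.2+384.3)/2 × 0.5 = 168.625
  [1→3]: (384.3+261.4)/2 × 2 = 645.7
  Sum = 886.875 µg/L·hr
oral suspension tail: 261.4/0.41 = 637.561; AUC_ev,0→∞ = 886.875 + 637.561 = 1524.436 µg/L·hr
F = (AUC_ev/D_ev)/(AUC_iv/D_iv) = (1524.436/40)/(3175.601/20) = 38.1109/158.78005 = 0.2400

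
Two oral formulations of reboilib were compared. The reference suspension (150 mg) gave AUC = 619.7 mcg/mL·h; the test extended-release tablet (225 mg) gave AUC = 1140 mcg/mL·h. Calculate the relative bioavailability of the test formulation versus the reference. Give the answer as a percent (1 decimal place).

F_rel = 122.6%

F_rel = (AUC_test/D_test) / (AUC_ref/D_ref)
      = (1140/225) / (619.7/150)
      = 5.06667 / 4.13133 = 1.2264 = 122.64%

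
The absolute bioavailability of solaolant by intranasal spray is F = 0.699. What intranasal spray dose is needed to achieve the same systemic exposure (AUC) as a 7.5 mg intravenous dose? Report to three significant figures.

D_intranasal = 10.7 mg

For equal systemic exposure: F × D_ev = D_iv
D_ev = D_iv / F = 7.5 / 0.699 = 10.7296 mg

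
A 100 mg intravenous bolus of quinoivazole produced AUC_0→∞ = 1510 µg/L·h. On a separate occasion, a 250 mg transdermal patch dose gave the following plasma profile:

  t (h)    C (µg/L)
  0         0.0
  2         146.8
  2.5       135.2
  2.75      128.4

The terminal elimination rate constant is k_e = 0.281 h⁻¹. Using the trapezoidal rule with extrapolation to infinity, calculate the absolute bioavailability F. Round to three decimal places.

Trapezoidal AUC_0→2.75 (transdermal patch):
  [0→2]: (0.0+146.8)/2 × 2 = 146.8
  [2→2.5]: (146.8+135.2)/2 × 0.5 = 70.5
  [2.5→2.75]: (135.2+128.4)/2 × 0.25 = 32.95
  Sum = 250.25 µg/L·h
Tail: C_last/k_e = 128.4/0.281 = 456.940
AUC_0→∞ (transdermal patch) = 250.25 + 456.940 = 707.19 µg/L·h
F = (AUC_ev/D_ev)/(AUC_iv/D_iv) = (707.19/250)/(1510/100) = 2.82876/15.1 = 0.1873

F = 0.187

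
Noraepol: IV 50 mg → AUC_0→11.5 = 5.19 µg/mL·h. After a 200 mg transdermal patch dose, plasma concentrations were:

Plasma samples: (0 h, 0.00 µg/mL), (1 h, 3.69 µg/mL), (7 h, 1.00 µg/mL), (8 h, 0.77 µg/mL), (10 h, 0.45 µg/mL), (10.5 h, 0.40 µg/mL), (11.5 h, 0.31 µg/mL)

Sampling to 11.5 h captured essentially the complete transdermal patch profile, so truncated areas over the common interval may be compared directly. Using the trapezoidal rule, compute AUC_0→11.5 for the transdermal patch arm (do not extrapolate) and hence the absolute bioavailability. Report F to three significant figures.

Trapezoidal AUC_0→11.5 (transdermal patch):
  [0→1]: (0.00+3.69)/2 × 1 = 1.845
  [1→7]: (3.69+1.00)/2 × 6 = 14.07
  [7→8]: (1.00+0.77)/2 × 1 = 0.885
  [8→10]: (0.77+0.45)/2 × 2 = 1.22
  [10→10.5]: (0.45+0.40)/2 × 0.5 = 0.2125
  [10.5→11.5]: (0.40+0.31)/2 × 1 = 0.355
  Sum = 18.5875 µg/mL·h
F = (AUC_ev/D_ev)/(AUC_iv/D_iv) = (18.5875/200)/(5.19/50) = 0.0929375/0.1038 = 0.8954

F = 0.895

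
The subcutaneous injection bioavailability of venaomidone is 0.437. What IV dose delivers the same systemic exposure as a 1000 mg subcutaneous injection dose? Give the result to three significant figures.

D_iv = 437 mg

Systemic exposure from an extravascular dose = F × D_ev, so the equivalent IV dose is F × D_ev.
D_iv = F × D_ev = 0.437 × 1000 = 437 mg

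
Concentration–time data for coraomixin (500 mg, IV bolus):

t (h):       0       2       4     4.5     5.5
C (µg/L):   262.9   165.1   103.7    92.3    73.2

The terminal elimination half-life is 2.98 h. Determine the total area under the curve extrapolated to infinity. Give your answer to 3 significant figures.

AUC = 1140 µg/L·h

Trapezoidal AUC_0→5.5:
  [0→2]: (262.9+165.1)/2 × 2 = 428.0
  [2→4]: (165.1+103.7)/2 × 2 = 268.8
  [4→4.5]: (103.7+92.3)/2 × 0.5 = 49.0
  [4.5→5.5]: (92.3+73.2)/2 × 1 = 82.75
  Sum = 828.55 µg/L·h
k_e = ln2 / t½ = 0.693147 / 2.98 = 0.2326 h^-1
Extrapolated tail: C_last / k_e = 73.2 / 0.2326 = 314.703
AUC_0→∞ = 828.55 + 314.703 = 1143.253 µg/L·h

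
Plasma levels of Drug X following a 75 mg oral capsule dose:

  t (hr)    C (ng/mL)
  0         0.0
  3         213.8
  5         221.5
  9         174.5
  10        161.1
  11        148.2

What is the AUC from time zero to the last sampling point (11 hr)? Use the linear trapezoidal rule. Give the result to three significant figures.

Trapezoidal AUC_0→11:
  [0→3]: (0.0+213.8)/2 × 3 = 320.7
  [3→5]: (213.8+221.5)/2 × 2 = 435.3
  [5→9]: (221.5+174.5)/2 × 4 = 792.0
  [9→10]: (174.5+161.1)/2 × 1 = 167.8
  [10→11]: (161.1+148.2)/2 × 1 = 154.65
  Sum = 1870.45 ng/mL·hr

AUC = 1870 ng/mL·hr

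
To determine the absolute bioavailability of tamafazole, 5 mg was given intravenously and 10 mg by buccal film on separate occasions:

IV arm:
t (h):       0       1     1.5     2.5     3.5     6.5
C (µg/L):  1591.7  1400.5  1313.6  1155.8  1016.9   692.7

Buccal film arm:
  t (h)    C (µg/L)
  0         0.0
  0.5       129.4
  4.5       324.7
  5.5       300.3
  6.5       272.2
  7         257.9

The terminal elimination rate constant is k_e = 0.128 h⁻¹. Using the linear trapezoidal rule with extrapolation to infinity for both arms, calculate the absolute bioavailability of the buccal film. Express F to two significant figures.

Trapezoidal AUC_0→6.5 (IV):
  [0→1]: (1591.7+1400.5)/2 × 1 = 1496.1
  [1→1.5]: (1400.5+1313.6)/2 × 0.5 = 678.525
  [1.5→2.5]: (1313.6+1155.8)/2 × 1 = 1234.7
  [2.5→3.5]: (1155.8+1016.9)/2 × 1 = 1086.35
  [3.5→6.5]: (1016.9+692.7)/2 × 3 = 2564.4
  Sum = 7060.075 µg/L·h
IV tail: 692.7/0.128 = 5411.719; AUC_iv,0→∞ = 7060.075 + 5411.719 = 12471.794 µg/L·h
Trapezoidal AUC_0→7 (buccal film):
  [0→0.5]: (0.0+129.4)/2 × 0.5 = 32.35
  [0.5→4.5]: (129.4+324.7)/2 × 4 = 908.2
  [4.5→5.5]: (324.7+300.3)/2 × 1 = 312.5
  [5.5→6.5]: (300.3+272.2)/2 × 1 = 286.25
  [6.5→7]: (272.2+257.9)/2 × 0.5 = 132.525
  Sum = 1671.825 µg/L·h
buccal film tail: 257.9/0.128 = 2014.844; AUC_ev,0→∞ = 1671.825 + 2014.844 = 3686.669 µg/L·h
F = (AUC_ev/D_ev)/(AUC_iv/D_iv) = (3686.669/10)/(12471.794/5) = 368.6669/2494.3588 = 0.1478

F = 0.15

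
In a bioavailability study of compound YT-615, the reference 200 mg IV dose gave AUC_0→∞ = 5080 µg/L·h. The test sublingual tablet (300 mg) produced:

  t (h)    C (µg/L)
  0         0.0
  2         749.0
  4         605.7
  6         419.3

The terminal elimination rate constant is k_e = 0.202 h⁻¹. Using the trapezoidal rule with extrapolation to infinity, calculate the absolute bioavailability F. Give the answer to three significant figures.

F = 0.683

Trapezoidal AUC_0→6 (sublingual tablet):
  [0→2]: (0.0+749.0)/2 × 2 = 749.0
  [2→4]: (749.0+605.7)/2 × 2 = 1354.7
  [4→6]: (605.7+419.3)/2 × 2 = 1025.0
  Sum = 3128.7 µg/L·h
Tail: C_last/k_e = 419.3/0.202 = 2075.743
AUC_0→∞ (sublingual tablet) = 3128.7 + 2075.743 = 5204.443 µg/L·h
F = (AUC_ev/D_ev)/(AUC_iv/D_iv) = (5204.443/300)/(5080/200) = 17.3481/25.4 = 0.6830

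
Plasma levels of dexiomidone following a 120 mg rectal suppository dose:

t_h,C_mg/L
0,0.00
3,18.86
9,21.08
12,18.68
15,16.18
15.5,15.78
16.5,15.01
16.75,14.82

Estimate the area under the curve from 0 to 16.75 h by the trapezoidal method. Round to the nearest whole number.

AUC = 287 mg/L·h

Trapezoidal AUC_0→16.75:
  [0→3]: (0.00+18.86)/2 × 3 = 28.29
  [3→9]: (18.86+21.08)/2 × 6 = 119.82
  [9→12]: (21.08+18.68)/2 × 3 = 59.64
  [12→15]: (18.68+16.18)/2 × 3 = 52.29
  [15→15.5]: (16.18+15.78)/2 × 0.5 = 7.99
  [15.5→16.5]: (15.78+15.01)/2 × 1 = 15.395
  [16.5→16.75]: (15.01+14.82)/2 × 0.25 = 3.72875
  Sum = 287.15375 mg/L·h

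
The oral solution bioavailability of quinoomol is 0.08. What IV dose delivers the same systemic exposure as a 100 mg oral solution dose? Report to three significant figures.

D_iv = 8.00 mg

Systemic exposure from an extravascular dose = F × D_ev, so the equivalent IV dose is F × D_ev.
D_iv = F × D_ev = 0.08 × 100 = 8 mg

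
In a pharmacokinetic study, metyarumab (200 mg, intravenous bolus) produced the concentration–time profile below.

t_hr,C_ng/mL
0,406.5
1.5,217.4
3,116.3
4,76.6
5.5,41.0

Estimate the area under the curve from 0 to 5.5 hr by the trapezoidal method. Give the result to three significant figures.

AUC = 903 ng/mL·hr

Trapezoidal AUC_0→5.5:
  [0→1.5]: (406.5+217.4)/2 × 1.5 = 467.925
  [1.5→3]: (217.4+116.3)/2 × 1.5 = 250.275
  [3→4]: (116.3+76.6)/2 × 1 = 96.45
  [4→5.5]: (76.6+41.0)/2 × 1.5 = 88.2
  Sum = 902.85 ng/mL·hr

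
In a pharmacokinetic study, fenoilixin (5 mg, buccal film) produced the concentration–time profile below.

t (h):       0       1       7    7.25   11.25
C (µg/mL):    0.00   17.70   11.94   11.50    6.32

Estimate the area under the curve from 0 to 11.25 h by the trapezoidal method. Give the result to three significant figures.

AUC = 136 µg/mL·h

Trapezoidal AUC_0→11.25:
  [0→1]: (0.00+17.70)/2 × 1 = 8.85
  [1→7]: (17.70+11.94)/2 × 6 = 88.92
  [7→7.25]: (11.94+11.50)/2 × 0.25 = 2.93
  [7.25→11.25]: (11.50+6.32)/2 × 4 = 35.64
  Sum = 136.34 µg/mL·h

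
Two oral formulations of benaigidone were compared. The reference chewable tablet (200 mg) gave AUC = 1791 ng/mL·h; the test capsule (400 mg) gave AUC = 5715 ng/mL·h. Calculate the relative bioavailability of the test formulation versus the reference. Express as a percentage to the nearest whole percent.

F_rel = (AUC_test/D_test) / (AUC_ref/D_ref)
      = (5715/400) / (1791/200)
      = 14.2875 / 8.955 = 1.5955 = 159.55%

F_rel = 160%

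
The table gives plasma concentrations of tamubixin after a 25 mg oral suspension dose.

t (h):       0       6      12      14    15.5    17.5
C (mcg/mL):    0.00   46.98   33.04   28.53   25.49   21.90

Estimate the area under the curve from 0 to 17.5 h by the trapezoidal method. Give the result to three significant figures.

Trapezoidal AUC_0→17.5:
  [0→6]: (0.00+46.98)/2 × 6 = 140.94
  [6→12]: (46.98+33.04)/2 × 6 = 240.06
  [12→14]: (33.04+28.53)/2 × 2 = 61.57
  [14→15.5]: (28.53+25.49)/2 × 1.5 = 40.515
  [15.5→17.5]: (25.49+21.90)/2 × 2 = 47.39
  Sum = 530.475 mcg/mL·h

AUC = 530 mcg/mL·h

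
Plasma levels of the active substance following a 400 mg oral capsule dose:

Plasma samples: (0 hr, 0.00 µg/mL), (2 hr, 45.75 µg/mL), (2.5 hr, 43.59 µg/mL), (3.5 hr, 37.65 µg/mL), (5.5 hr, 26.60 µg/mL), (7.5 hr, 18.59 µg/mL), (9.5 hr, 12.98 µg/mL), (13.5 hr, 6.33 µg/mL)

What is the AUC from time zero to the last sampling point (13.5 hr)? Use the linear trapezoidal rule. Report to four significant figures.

Trapezoidal AUC_0→13.5:
  [0→2]: (0.00+45.75)/2 × 2 = 45.75
  [2→2.5]: (45.75+43.59)/2 × 0.5 = 22.335
  [2.5→3.5]: (43.59+37.65)/2 × 1 = 40.62
  [3.5→5.5]: (37.65+26.60)/2 × 2 = 64.25
  [5.5→7.5]: (26.60+18.59)/2 × 2 = 45.19
  [7.5→9.5]: (18.59+12.98)/2 × 2 = 31.57
  [9.5→13.5]: (12.98+6.33)/2 × 4 = 38.62
  Sum = 288.335 µg/mL·hr

AUC = 288.3 µg/mL·hr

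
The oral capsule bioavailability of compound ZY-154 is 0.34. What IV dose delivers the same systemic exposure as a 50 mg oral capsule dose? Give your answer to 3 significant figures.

D_iv = 17.0 mg

Systemic exposure from an extravascular dose = F × D_ev, so the equivalent IV dose is F × D_ev.
D_iv = F × D_ev = 0.34 × 50 = 17 mg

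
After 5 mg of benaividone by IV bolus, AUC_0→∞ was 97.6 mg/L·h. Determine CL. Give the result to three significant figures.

CL = Dose_iv / AUC_0→∞
   = 5 / 97.6 = 0.0512295 L/h

CL = 0.0512 L/h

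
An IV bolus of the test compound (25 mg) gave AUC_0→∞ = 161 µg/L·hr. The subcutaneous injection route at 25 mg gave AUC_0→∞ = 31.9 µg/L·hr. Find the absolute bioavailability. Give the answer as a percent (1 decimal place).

F = (AUC_ev / D_ev) / (AUC_iv / D_iv)
  = (31.9/25) / (161/25)
  = 1.276 / 6.44 = 0.1981
  = 19.81%

F = 19.8%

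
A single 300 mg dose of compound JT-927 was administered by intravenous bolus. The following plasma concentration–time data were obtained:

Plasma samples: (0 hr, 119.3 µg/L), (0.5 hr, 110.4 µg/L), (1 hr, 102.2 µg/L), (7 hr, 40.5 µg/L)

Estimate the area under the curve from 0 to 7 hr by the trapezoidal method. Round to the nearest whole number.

Trapezoidal AUC_0→7:
  [0→0.5]: (119.3+110.4)/2 × 0.5 = 57.425
  [0.5→1]: (110.4+102.2)/2 × 0.5 = 53.15
  [1→7]: (102.2+40.5)/2 × 6 = 428.1
  Sum = 538.675 µg/L·hr

AUC = 539 µg/L·hr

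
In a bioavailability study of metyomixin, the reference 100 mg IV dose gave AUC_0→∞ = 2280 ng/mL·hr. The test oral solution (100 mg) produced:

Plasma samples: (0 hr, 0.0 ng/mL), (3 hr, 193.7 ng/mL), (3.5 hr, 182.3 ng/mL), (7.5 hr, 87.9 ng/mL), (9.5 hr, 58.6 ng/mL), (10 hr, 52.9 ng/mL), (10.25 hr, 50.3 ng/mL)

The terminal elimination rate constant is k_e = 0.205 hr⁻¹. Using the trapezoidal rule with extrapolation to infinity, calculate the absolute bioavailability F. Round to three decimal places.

Trapezoidal AUC_0→10.25 (oral solution):
  [0→3]: (0.0+193.7)/2 × 3 = 290.55
  [3→3.5]: (193.7+182.3)/2 × 0.5 = 94.0
  [3.5→7.5]: (182.3+87.9)/2 × 4 = 540.4
  [7.5→9.5]: (87.9+58.6)/2 × 2 = 146.5
  [9.5→10]: (58.6+52.9)/2 × 0.5 = 27.875
  [10→10.25]: (52.9+50.3)/2 × 0.25 = 12.9
  Sum = 1112.225 ng/mL·hr
Tail: C_last/k_e = 50.3/0.205 = 245.366
AUC_0→∞ (oral solution) = 1112.225 + 245.366 = 1357.591 ng/mL·hr
F = (AUC_ev/D_ev)/(AUC_iv/D_iv) = (1357.591/100)/(2280/100) = 13.57591/22.8 = 0.5954

F = 0.595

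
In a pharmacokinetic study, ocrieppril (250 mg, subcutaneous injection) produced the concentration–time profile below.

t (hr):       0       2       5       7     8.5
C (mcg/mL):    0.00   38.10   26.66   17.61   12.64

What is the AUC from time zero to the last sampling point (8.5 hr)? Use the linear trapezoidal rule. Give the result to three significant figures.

Trapezoidal AUC_0→8.5:
  [0→2]: (0.00+38.10)/2 × 2 = 38.1
  [2→5]: (38.10+26.66)/2 × 3 = 97.14
  [5→7]: (26.66+17.61)/2 × 2 = 44.27
  [7→8.5]: (17.61+12.64)/2 × 1.5 = 22.6875
  Sum = 202.1975 mcg/mL·hr

AUC = 202 mcg/mL·hr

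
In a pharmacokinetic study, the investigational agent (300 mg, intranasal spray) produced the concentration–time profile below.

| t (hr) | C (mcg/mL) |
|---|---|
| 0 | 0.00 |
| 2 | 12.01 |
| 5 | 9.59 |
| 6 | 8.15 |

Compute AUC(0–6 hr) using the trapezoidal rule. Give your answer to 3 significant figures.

AUC = 53.3 mcg/mL·hr

Trapezoidal AUC_0→6:
  [0→2]: (0.00+12.01)/2 × 2 = 12.01
  [2→5]: (12.01+9.59)/2 × 3 = 32.4
  [5→6]: (9.59+8.15)/2 × 1 = 8.87
  Sum = 53.28 mcg/mL·hr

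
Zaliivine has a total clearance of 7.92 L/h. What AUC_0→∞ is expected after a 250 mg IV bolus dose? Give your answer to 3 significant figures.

AUC_0→∞ = Dose_iv / CL
        = 250 / 7.92 = 31.5657 mg/L·h

AUC = 31.6 mg/L·h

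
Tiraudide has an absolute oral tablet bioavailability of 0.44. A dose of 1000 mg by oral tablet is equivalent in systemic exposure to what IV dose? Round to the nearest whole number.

Systemic exposure from an extravascular dose = F × D_ev, so the equivalent IV dose is F × D_ev.
D_iv = F × D_ev = 0.44 × 1000 = 440 mg

D_iv = 440 mg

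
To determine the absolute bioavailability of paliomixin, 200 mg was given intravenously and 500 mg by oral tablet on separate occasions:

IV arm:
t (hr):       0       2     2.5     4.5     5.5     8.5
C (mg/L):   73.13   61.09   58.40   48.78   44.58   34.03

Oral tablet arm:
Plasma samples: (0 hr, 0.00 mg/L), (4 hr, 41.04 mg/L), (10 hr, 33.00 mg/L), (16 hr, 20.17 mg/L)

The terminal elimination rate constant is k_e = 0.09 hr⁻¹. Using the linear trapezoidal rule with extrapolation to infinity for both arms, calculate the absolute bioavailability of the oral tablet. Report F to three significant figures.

Trapezoidal AUC_0→8.5 (IV):
  [0→2]: (73.13+61.09)/2 × 2 = 134.22
  [2→2.5]: (61.09+58.40)/2 × 0.5 = 29.8725
  [2.5→4.5]: (58.40+48.78)/2 × 2 = 107.18
  [4.5→5.5]: (48.78+44.58)/2 × 1 = 46.68
  [5.5→8.5]: (44.58+34.03)/2 × 3 = 117.915
  Sum = 435.8675 mg/L·hr
IV tail: 34.03/0.09 = 378.111; AUC_iv,0→∞ = 435.8675 + 378.111 = 813.9785 mg/L·hr
Trapezoidal AUC_0→16 (oral tablet):
  [0→4]: (0.00+41.04)/2 × 4 = 82.08
  [4→10]: (41.04+33.00)/2 × 6 = 222.12
  [10→16]: (33.00+20.17)/2 × 6 = 159.51
  Sum = 463.71 mg/L·hr
oral tablet tail: 20.17/0.09 = 224.111; AUC_ev,0→∞ = 463.71 + 224.111 = 687.821 mg/L·hr
F = (AUC_ev/D_ev)/(AUC_iv/D_iv) = (687.821/500)/(813.9785/200) = 1.375642/4.0698925 = 0.3380

F = 0.338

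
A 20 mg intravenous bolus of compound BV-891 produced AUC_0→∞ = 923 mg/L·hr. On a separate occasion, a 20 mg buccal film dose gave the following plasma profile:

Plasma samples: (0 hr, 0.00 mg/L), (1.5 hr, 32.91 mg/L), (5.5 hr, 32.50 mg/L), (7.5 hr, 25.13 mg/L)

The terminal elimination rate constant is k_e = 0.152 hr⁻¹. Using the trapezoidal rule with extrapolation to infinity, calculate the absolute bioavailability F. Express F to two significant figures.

F = 0.41

Trapezoidal AUC_0→7.5 (buccal film):
  [0→1.5]: (0.00+32.91)/2 × 1.5 = 24.6825
  [1.5→5.5]: (32.91+32.50)/2 × 4 = 130.82
  [5.5→7.5]: (32.50+25.13)/2 × 2 = 57.63
  Sum = 213.1325 mg/L·hr
Tail: C_last/k_e = 25.13/0.152 = 165.329
AUC_0→∞ (buccal film) = 213.1325 + 165.329 = 378.4615 mg/L·hr
F = (AUC_ev/D_ev)/(AUC_iv/D_iv) = (378.4615/20)/(923/20) = 18.923075/46.15 = 0.4100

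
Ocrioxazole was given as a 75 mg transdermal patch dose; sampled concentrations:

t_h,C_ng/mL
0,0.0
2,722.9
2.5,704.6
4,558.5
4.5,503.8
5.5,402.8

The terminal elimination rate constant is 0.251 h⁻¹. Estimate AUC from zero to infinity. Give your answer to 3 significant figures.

Trapezoidal AUC_0→5.5:
  [0→2]: (0.0+722.9)/2 × 2 = 722.9
  [2→2.5]: (722.9+704.6)/2 × 0.5 = 356.875
  [2.5→4]: (704.6+558.5)/2 × 1.5 = 947.325
  [4→4.5]: (558.5+503.8)/2 × 0.5 = 265.575
  [4.5→5.5]: (503.8+402.8)/2 × 1 = 453.3
  Sum = 2745.975 ng/mL·h
Extrapolated tail: C_last / k_e = 402.8 / 0.251 = 1604.781
AUC_0→∞ = 2745.975 + 1604.781 = 4350.756 ng/mL·h

AUC = 4350 ng/mL·h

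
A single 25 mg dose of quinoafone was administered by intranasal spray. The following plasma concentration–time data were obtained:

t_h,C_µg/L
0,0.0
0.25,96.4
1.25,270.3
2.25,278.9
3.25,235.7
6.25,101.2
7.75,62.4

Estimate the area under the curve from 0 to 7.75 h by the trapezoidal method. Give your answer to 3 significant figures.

Trapezoidal AUC_0→7.75:
  [0→0.25]: (0.0+96.4)/2 × 0.25 = 12.05
  [0.25→1.25]: (96.4+270.3)/2 × 1 = 183.35
  [1.25→2.25]: (270.3+278.9)/2 × 1 = 274.6
  [2.25→3.25]: (278.9+235.7)/2 × 1 = 257.3
  [3.25→6.25]: (235.7+101.2)/2 × 3 = 505.35
  [6.25→7.75]: (101.2+62.4)/2 × 1.5 = 122.7
  Sum = 1355.35 µg/L·h

AUC = 1360 µg/L·h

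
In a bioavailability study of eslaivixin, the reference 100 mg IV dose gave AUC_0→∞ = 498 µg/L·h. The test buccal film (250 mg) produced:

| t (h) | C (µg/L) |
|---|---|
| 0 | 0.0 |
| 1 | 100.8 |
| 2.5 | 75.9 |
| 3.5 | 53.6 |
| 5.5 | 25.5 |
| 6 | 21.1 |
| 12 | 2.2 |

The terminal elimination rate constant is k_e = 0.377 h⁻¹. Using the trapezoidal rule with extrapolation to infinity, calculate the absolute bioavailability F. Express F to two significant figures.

Trapezoidal AUC_0→12 (buccal film):
  [0→1]: (0.0+100.8)/2 × 1 = 50.4
  [1→2.5]: (100.8+75.9)/2 × 1.5 = 132.525
  [2.5→3.5]: (75.9+53.6)/2 × 1 = 64.75
  [3.5→5.5]: (53.6+25.5)/2 × 2 = 79.1
  [5.5→6]: (25.5+21.1)/2 × 0.5 = 11.65
  [6→12]: (21.1+2.2)/2 × 6 = 69.9
  Sum = 408.325 µg/L·h
Tail: C_last/k_e = 2.2/0.377 = 5.836
AUC_0→∞ (buccal film) = 408.325 + 5.836 = 414.161 µg/L·h
F = (AUC_ev/D_ev)/(AUC_iv/D_iv) = (414.161/250)/(498/100) = 1.656644/4.98 = 0.3327

F = 0.33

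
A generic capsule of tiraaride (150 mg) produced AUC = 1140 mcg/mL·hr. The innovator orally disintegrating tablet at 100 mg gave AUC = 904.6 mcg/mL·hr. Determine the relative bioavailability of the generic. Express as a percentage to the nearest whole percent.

F_rel = 84%

F_rel = (AUC_test/D_test) / (AUC_ref/D_ref)
      = (1140/150) / (904.6/100)
      = 7.6 / 9.046 = 0.8402 = 84.02%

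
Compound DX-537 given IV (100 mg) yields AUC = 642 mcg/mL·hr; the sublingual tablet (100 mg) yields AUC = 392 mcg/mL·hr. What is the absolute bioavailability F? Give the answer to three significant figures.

F = 0.611

F = (AUC_ev / D_ev) / (AUC_iv / D_iv)
  = (392/100) / (642/100)
  = 3.92 / 6.42 = 0.6106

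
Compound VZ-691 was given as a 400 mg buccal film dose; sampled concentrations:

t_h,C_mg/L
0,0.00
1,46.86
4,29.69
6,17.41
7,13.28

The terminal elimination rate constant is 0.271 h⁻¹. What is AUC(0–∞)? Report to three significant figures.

Trapezoidal AUC_0→7:
  [0→1]: (0.00+46.86)/2 × 1 = 23.43
  [1→4]: (46.86+29.69)/2 × 3 = 114.825
  [4→6]: (29.69+17.41)/2 × 2 = 47.1
  [6→7]: (17.41+13.28)/2 × 1 = 15.345
  Sum = 200.7 mg/L·h
Extrapolated tail: C_last / k_e = 13.28 / 0.271 = 49.004
AUC_0→∞ = 200.7 + 49.004 = 249.704 mg/L·h

AUC = 250 mg/L·h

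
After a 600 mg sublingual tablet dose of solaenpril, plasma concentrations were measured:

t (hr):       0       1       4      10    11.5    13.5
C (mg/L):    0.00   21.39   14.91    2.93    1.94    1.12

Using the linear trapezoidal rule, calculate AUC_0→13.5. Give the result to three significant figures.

AUC = 125 mg/L·hr

Trapezoidal AUC_0→13.5:
  [0→1]: (0.00+21.39)/2 × 1 = 10.695
  [1→4]: (21.39+14.91)/2 × 3 = 54.45
  [4→10]: (14.91+2.93)/2 × 6 = 53.52
  [10→11.5]: (2.93+1.94)/2 × 1.5 = 3.6525
  [11.5→13.5]: (1.94+1.12)/2 × 2 = 3.06
  Sum = 125.3775 mg/L·hr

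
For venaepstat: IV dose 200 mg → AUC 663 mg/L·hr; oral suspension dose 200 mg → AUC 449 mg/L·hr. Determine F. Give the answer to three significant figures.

F = 0.677

F = (AUC_ev / D_ev) / (AUC_iv / D_iv)
  = (449/200) / (663/200)
  = 2.245 / 3.315 = 0.6772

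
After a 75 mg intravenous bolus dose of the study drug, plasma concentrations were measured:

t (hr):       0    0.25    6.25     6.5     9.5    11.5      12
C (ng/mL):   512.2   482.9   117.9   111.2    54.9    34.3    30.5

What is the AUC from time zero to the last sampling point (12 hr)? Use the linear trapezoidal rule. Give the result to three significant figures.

Trapezoidal AUC_0→12:
  [0→0.25]: (512.2+482.9)/2 × 0.25 = 124.3875
  [0.25→6.25]: (482.9+117.9)/2 × 6 = 1802.4
  [6.25→6.5]: (117.9+111.2)/2 × 0.25 = 28.6375
  [6.5→9.5]: (111.2+54.9)/2 × 3 = 249.15
  [9.5→11.5]: (54.9+34.3)/2 × 2 = 89.2
  [11.5→12]: (34.3+30.5)/2 × 0.5 = 16.2
  Sum = 2309.975 ng/mL·hr

AUC = 2310 ng/mL·hr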